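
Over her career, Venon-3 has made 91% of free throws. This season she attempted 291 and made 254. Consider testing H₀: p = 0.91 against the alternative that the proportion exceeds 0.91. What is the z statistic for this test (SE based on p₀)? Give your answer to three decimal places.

p̂ = 254/291 ≈ 0.87285.
Under H₀, SE = √(0.91·0.09/291) = √(0.000281443) = 0.01678.
z = (0.87285 − 0.91)/0.01678 = -0.03715/0.01678 = -2.214.
p-value = P(Z > -2.214) ≈ 0.9866.

z = -2.214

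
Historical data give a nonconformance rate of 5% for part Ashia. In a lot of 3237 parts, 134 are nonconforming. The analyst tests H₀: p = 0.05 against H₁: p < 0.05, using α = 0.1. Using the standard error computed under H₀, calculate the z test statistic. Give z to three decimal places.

p̂ = 134/3237 = 0.041396.
SE = √(p₀(1−p₀)/n) = √(0.0475/3237) = 0.003831.
z = (0.041396 − 0.05)/0.003831 = -0.008604/0.003831 = -2.246.
p-value = P(Z < -2.246) ≈ 0.0124. With α = 0.1, reject H₀.

z = -2.246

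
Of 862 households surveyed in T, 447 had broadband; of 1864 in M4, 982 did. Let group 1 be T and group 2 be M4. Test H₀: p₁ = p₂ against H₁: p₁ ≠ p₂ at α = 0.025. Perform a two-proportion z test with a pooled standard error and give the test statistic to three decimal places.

p̂₁ = 447/862 = 0.51856, p̂₂ = 982/1864 = 0.52682.
Pooled p̂ = (447+982)/(862+1864) = 1429/2726 = 0.52421.
SE = √(0.249414 × 0.00169657) = 0.02057.
z = (0.51856 − 0.52682)/0.02057 = -0.00826/0.02057 = -0.402.
Two-sided p-value ≈ 2·Φ(−0.402) = 0.6879. With α = 0.025, fail to reject H₀.

z = -0.402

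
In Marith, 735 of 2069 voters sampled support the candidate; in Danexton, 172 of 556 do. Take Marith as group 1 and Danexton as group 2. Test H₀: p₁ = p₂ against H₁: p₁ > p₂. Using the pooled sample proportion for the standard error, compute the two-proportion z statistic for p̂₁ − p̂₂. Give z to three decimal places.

z = 2.020

p̂₁ = 735/2069 ≈ 0.35524, p̂₂ = 172/556 ≈ 0.30935.
Pooled p̂ = (735+172)/(2069+556) = 907/2625 = 0.34552.
SE = √(p̂(1−p̂)(1/n₁+1/n₂)) = √(0.34552·0.65448·0.00228189) = √(0.000516019) = 0.02272.
z = (0.35524 − 0.30935)/0.02272 = 0.04589/0.02272 = 2.020.
p-value = P(Z > 2.020) ≈ 0.0217.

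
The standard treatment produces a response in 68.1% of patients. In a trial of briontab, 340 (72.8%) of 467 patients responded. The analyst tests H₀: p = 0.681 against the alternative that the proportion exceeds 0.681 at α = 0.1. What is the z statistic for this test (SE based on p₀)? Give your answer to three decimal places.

p̂ = 340/467 ≈ 0.728051.
Standard error under H₀: √(0.681×0.319/467) = 0.021568.
z = (0.728051 − 0.681)/0.021568 = 0.047051/0.021568 = 2.182.
p-value = P(Z > 2.182) ≈ 0.0146. With α = 0.1, reject H₀.

z = 2.182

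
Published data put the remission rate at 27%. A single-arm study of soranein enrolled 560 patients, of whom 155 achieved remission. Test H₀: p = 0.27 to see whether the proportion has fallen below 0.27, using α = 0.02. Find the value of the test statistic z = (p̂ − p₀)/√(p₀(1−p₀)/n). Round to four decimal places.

z = 0.3617

p̂ = 155/560 ≈ 0.276786.
Standard error under H₀: √(0.27×0.73/560) = 0.018761.
z = (0.276786 − 0.27)/0.018761 = 0.006786/0.018761 = 0.3617.
p-value = P(Z < 0.362) ≈ 0.6412. With α = 0.02, fail to reject H₀.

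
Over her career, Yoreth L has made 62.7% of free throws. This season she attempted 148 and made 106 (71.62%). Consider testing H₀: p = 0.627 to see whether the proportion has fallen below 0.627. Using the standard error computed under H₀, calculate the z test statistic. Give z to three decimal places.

p̂ = 106/148 = 0.716216.
Standard error under H₀: √(0.627×0.373/148) = 0.039752.
z = (0.716216 − 0.627)/0.039752 = 0.089216/0.039752 = 2.244.
p-value = P(Z < 2.244) ≈ 0.9876.

z = 2.244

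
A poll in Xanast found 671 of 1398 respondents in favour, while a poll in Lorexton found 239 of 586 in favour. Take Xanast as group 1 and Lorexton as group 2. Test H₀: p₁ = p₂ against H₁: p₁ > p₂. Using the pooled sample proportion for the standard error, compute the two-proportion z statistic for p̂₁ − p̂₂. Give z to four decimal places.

z = 2.9411

p̂₁ = 671/1398 ≈ 0.479971, p̂₂ = 239/586 ≈ 0.407850.
Pooled p̂ = (671+239)/(1398+586) = 910/1984 = 0.458669.
SE = √(p̂(1−p̂)(1/n₁+1/n₂)) = √(0.458669·0.541331·0.00242179) = √(0.000601311) = 0.024522.
z = (0.479971 − 0.407850)/0.024522 = 0.072121/0.024522 = 2.9411.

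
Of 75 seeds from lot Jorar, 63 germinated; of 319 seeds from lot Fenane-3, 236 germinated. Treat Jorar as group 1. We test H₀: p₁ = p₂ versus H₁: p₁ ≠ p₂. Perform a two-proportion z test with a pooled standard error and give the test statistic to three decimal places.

p̂₁ = 63/75 ≈ 0.84000, p̂₂ = 236/319 ≈ 0.73981.
Pooled p̂ = (63+236)/(75+319) = 299/394 = 0.75888.
SE = √(p̂(1−p̂)(1/n₁+1/n₂)) = √(0.75888·0.24112·0.0164681) = √(0.00301333) = 0.05489.
z = (0.84000 − 0.73981)/0.05489 = 0.10019/0.05489 = 1.825.

z = 1.825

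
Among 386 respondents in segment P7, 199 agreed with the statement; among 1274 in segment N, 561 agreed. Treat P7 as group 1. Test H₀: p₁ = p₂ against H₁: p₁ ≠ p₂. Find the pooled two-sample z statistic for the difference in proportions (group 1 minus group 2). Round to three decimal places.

p̂₁ = 199/386 ≈ 0.515544, p̂₂ = 561/1274 ≈ 0.440345.
Pooled p̂ = (199+561)/(386+1274) = 760/1660 = 0.457831.
SE = √(0.248222 × 0.0033756) = 0.028946.
z = (0.515544 − 0.440345)/0.028946 = 0.075199/0.028946 = 2.598.
Two-sided p-value ≈ 2·Φ(−2.598) = 0.0094.

z = 2.598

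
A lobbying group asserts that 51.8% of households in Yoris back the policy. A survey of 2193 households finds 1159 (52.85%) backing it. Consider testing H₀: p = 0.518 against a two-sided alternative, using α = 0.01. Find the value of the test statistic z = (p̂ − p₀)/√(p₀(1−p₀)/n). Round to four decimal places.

z = 0.9840

p̂ = 1159/2193 = 0.5284998.
Under H₀, SE = √(0.518·0.482/2193) = √(0.000113851) = 0.0106701.
z = (0.5284998 − 0.518)/0.0106701 = 0.0104998/0.0106701 = 0.9840.
Two-sided p-value ≈ 2·Φ(−0.984) = 0.3251. With α = 0.01, fail to reject H₀.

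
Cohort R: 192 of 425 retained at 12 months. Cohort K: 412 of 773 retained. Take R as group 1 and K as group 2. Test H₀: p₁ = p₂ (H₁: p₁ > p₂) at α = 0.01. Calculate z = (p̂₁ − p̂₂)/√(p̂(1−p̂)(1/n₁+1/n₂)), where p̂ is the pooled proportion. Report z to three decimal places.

z = -2.690

p̂₁ = 192/425 = 0.451765, p̂₂ = 412/773 = 0.532988.
Pooled p̂ = (192+412)/(425+773) = 604/1198 = 0.504174.
SE = √(p̂(1−p̂)(1/n₁+1/n₂)) = √(0.504174·0.495826·0.0036466) = √(0.000911587) = 0.030192.
z = (0.451765 − 0.532988)/0.030192 = -0.081223/0.030192 = -2.690.
p-value = P(Z > -2.690) ≈ 0.9964; since p > α = 0.01, fail to reject H₀.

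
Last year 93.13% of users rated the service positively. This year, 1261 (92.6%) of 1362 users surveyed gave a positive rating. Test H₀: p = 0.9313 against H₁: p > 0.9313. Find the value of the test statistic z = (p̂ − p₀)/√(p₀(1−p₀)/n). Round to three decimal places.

p̂ = 1261/1362 = 0.925844.
Under H₀, SE = √(0.9313·0.0687/1362) = √(4.69753e-05) = 0.006854.
z = (0.925844 − 0.9313)/0.006854 = -0.005456/0.006854 = -0.796.

z = -0.796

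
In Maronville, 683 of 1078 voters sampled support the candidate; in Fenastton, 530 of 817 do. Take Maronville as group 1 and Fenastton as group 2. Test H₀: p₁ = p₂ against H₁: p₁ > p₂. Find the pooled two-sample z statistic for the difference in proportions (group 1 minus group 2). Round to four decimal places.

z = -0.6798

p̂₁ = 683/1078 = 0.633581, p̂₂ = 530/817 = 0.648715.
Pooled p̂ = (683+530)/(1078+817) = 1213/1895 = 0.640106.
SE = √(p̂(1−p̂)(1/n₁+1/n₂)) = √(0.640106·0.359894·0.00215163) = √(0.000495673) = 0.022264.
z = (0.633581 − 0.648715)/0.022264 = -0.015134/0.022264 = -0.6798.
p-value = P(Z > -0.680) ≈ 0.7517.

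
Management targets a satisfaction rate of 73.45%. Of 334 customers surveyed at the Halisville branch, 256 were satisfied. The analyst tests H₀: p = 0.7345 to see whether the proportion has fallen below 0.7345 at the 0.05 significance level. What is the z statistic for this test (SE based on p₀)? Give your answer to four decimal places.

z = 1.3230

p̂ = 256/334 ≈ 0.766467.
Under H₀, SE = √(0.7345·0.2655/334) = √(0.000583862) = 0.024163.
z = (0.766467 − 0.7345)/0.024163 = 0.031967/0.024163 = 1.3230.
p-value = P(Z < 1.323) ≈ 0.9071, so at α = 0.05 we fail to reject H₀.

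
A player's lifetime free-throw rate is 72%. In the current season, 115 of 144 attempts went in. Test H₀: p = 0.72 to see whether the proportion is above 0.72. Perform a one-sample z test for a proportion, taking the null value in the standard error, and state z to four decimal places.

p̂ = 115/144 = 0.7986111.
Standard error under H₀: √(0.72×0.28/144) = 0.0374166.
z = (0.7986111 − 0.72)/0.0374166 = 0.0786111/0.0374166 = 2.1010.

z = 2.1010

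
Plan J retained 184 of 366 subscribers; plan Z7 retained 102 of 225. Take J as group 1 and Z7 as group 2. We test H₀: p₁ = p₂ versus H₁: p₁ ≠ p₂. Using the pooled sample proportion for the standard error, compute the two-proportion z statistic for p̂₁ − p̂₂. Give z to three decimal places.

z = 1.167

p̂₁ = 184/366 = 0.50273, p̂₂ = 102/225 = 0.45333.
Pooled p̂ = (184+102)/(366+225) = 286/591 = 0.48393.
SE = √(p̂(1−p̂)(1/n₁+1/n₂)) = √(0.48393·0.51607·0.00717668) = √(0.00179232) = 0.04234.
z = (0.50273 − 0.45333)/0.04234 = 0.04940/0.04234 = 1.167.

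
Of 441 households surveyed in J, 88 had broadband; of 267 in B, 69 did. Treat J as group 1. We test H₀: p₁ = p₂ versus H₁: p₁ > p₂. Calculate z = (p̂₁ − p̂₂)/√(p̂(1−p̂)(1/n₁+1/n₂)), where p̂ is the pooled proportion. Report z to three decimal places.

p̂₁ = 88/441 ≈ 0.19955, p̂₂ = 69/267 ≈ 0.25843.
Pooled p̂ = (88+69)/(441+267) = 157/708 = 0.22175.
SE = √(p̂(1−p̂)(1/n₁+1/n₂)) = √(0.22175·0.77825·0.00601289) = √(0.00103769) = 0.03221.
z = (0.19955 − 0.25843)/0.03221 = -0.05888/0.03221 = -1.828.

z = -1.828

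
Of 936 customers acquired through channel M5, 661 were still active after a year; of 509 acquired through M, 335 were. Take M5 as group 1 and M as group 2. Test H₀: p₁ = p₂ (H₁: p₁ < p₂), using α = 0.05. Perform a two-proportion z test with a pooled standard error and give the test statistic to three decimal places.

z = 1.885

p̂₁ = 661/936 = 0.70620, p̂₂ = 335/509 = 0.65815.
Pooled p̂ = (661+335)/(936+509) = 996/1445 = 0.68927.
SE = √(0.214176 × 0.00303301) = 0.02549.
z = (0.70620 − 0.65815)/0.02549 = 0.04805/0.02549 = 1.885.
p-value = P(Z < 1.885) ≈ 0.9703. With α = 0.05, fail to reject H₀.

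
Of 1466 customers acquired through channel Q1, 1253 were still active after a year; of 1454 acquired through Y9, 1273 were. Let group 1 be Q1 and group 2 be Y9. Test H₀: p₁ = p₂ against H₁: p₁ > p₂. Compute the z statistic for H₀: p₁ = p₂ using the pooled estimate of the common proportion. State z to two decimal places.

z = -1.65

p̂₁ = 1253/1466 ≈ 0.8547, p̂₂ = 1273/1454 ≈ 0.8755.
Pooled p̂ = (1253+1273)/(1466+1454) = 2526/2920 = 0.8651.
SE = √(0.116725 × 0.00136989) = 0.0126.
z = (0.8547 − 0.8755)/0.0126 = -0.0208/0.0126 = -1.65.
p-value = P(Z > -1.646) ≈ 0.9501.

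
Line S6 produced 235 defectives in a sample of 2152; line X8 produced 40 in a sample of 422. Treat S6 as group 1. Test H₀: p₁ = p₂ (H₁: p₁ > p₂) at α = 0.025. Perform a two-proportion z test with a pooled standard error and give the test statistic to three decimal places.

p̂₁ = 235/2152 ≈ 0.10920, p̂₂ = 40/422 ≈ 0.09479.
Pooled p̂ = (235+40)/(2152+422) = 275/2574 = 0.10684.
SE = √(0.0954233 × 0.00283435) = 0.01645.
z = (0.10920 − 0.09479)/0.01645 = 0.01441/0.01645 = 0.876.
p-value = P(Z > 0.876) ≈ 0.1904, so at α = 0.025 we fail to reject H₀.

z = 0.876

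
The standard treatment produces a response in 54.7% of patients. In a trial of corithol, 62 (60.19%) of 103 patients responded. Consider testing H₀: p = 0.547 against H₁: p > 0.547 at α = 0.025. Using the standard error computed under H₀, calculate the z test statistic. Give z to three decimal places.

p̂ = 62/103 ≈ 0.60194.
Under H₀, SE = √(0.547·0.453/103) = √(0.00240574) = 0.04905.
z = (0.60194 − 0.547)/0.04905 = 0.05494/0.04905 = 1.120.
p-value = P(Z > 1.120) ≈ 0.1313, so at α = 0.025 we fail to reject H₀.

z = 1.120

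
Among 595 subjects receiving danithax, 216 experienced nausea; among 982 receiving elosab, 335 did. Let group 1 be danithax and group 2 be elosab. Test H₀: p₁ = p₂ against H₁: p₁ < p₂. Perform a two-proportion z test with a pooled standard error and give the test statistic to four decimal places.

p̂₁ = 216/595 ≈ 0.363025, p̂₂ = 335/982 ≈ 0.341141.
Pooled p̂ = (216+335)/(595+982) = 551/1577 = 0.349398.
SE = √(0.227319 × 0.002699) = 0.024770.
z = (0.363025 − 0.341141)/0.024770 = 0.021884/0.024770 = 0.8835.

z = 0.8835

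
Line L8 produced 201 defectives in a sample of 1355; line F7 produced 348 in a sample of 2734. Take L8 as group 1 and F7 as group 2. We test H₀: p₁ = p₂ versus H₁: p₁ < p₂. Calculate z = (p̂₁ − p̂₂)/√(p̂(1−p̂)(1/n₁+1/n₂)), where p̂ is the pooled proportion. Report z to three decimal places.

p̂₁ = 201/1355 = 0.148339, p̂₂ = 348/2734 = 0.127286.
Pooled p̂ = (201+348)/(1355+2734) = 549/4089 = 0.134263.
SE = √(p̂(1−p̂)(1/n₁+1/n₂)) = √(0.134263·0.865737·0.00110377) = √(0.000128298) = 0.011327.
z = (0.148339 − 0.127286)/0.011327 = 0.021053/0.011327 = 1.859.

z = 1.859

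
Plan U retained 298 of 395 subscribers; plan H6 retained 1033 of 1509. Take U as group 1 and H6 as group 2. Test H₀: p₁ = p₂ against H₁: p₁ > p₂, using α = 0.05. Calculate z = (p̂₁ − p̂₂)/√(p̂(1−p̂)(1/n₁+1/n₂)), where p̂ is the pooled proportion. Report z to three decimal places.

p̂₁ = 298/395 = 0.754430, p̂₂ = 1033/1509 = 0.684559.
Pooled p̂ = (298+1033)/(395+1509) = 1331/1904 = 0.699055.
SE = √(0.210377 × 0.00319434) = 0.025923.
z = (0.754430 − 0.684559)/0.025923 = 0.069871/0.025923 = 2.695.
p-value = P(Z > 2.695) ≈ 0.0035; since p < α = 0.05, reject H₀.

z = 2.695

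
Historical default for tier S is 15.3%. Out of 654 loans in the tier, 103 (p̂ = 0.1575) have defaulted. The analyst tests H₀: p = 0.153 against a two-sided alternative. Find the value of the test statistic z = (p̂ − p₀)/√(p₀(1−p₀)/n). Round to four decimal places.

p̂ = 103/654 ≈ 0.157492.
Under H₀, SE = √(0.153·0.847/654) = √(0.000198151) = 0.014077.
z = (0.157492 − 0.153)/0.014077 = 0.004492/0.014077 = 0.3191.

z = 0.3191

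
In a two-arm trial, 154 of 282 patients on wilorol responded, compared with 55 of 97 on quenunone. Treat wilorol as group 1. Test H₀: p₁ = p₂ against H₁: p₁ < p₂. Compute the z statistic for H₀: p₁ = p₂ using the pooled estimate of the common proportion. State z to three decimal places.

p̂₁ = 154/282 = 0.54610, p̂₂ = 55/97 = 0.56701.
Pooled p̂ = (154+55)/(282+97) = 209/379 = 0.55145.
SE = √(p̂(1−p̂)(1/n₁+1/n₂)) = √(0.55145·0.44855·0.0138554) = √(0.00342717) = 0.05854.
z = (0.54610 − 0.56701)/0.05854 = -0.02091/0.05854 = -0.357.

z = -0.357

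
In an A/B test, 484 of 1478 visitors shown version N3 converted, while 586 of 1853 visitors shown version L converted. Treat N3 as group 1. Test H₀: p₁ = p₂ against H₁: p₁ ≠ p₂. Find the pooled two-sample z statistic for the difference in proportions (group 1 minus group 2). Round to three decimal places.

z = 0.689

p̂₁ = 484/1478 ≈ 0.327470, p̂₂ = 586/1853 ≈ 0.316244.
Pooled p̂ = (484+586)/(1478+1853) = 1070/3331 = 0.321225.
SE = √(p̂(1−p̂)(1/n₁+1/n₂)) = √(0.321225·0.678775·0.00121626) = √(0.000265192) = 0.016285.
z = (0.327470 − 0.316244)/0.016285 = 0.011226/0.016285 = 0.689.
p-value = 2·P(Z > 0.689) ≈ 0.4906.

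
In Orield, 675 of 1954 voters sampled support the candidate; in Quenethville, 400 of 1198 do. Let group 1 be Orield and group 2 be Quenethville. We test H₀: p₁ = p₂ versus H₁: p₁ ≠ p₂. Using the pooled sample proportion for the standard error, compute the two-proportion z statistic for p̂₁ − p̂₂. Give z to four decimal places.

z = 0.6643

p̂₁ = 675/1954 = 0.3454452, p̂₂ = 400/1198 = 0.3338898.
Pooled p̂ = (675+400)/(1954+1198) = 1075/3152 = 0.3410533.
SE = √(p̂(1−p̂)(1/n₁+1/n₂)) = √(0.3410533·0.6589467·0.0013465) = √(0.000302606) = 0.0173956.
z = (0.3454452 − 0.3338898)/0.0173956 = 0.0115554/0.0173956 = 0.6643.
Two-sided p-value ≈ 2·Φ(−0.664) = 0.5065.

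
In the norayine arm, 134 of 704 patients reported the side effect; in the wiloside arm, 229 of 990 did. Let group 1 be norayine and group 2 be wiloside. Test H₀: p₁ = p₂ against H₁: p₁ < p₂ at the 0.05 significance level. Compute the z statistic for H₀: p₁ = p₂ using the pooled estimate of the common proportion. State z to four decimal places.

z = -2.0254

p̂₁ = 134/704 = 0.190341, p̂₂ = 229/990 = 0.231313.
Pooled p̂ = (134+229)/(704+990) = 363/1694 = 0.214286.
SE = √(p̂(1−p̂)(1/n₁+1/n₂)) = √(0.214286·0.785714·0.00243056) = √(0.000409226) = 0.020229.
z = (0.190341 − 0.231313)/0.020229 = -0.040972/0.020229 = -2.0254.
p-value = P(Z < -2.025) ≈ 0.0214. With α = 0.05, reject H₀.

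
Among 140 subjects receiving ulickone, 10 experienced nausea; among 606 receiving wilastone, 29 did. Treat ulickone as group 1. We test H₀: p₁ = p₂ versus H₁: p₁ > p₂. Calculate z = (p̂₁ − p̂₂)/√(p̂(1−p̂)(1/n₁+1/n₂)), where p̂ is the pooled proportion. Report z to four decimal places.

z = 1.1294

p̂₁ = 10/140 ≈ 0.0714286, p̂₂ = 29/606 ≈ 0.0478548.
Pooled p̂ = (10+29)/(140+606) = 39/746 = 0.0522788.
SE = √(0.0495457 × 0.00879302) = 0.0208724.
z = (0.0714286 − 0.0478548)/0.0208724 = 0.0235738/0.0208724 = 1.1294.
p-value = P(Z > 1.129) ≈ 0.1294.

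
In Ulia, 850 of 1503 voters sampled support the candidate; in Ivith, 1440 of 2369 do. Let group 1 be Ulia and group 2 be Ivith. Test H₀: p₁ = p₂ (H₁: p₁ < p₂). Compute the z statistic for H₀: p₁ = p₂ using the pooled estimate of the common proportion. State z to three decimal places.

z = -2.610

p̂₁ = 850/1503 ≈ 0.56554, p̂₂ = 1440/2369 ≈ 0.60785.
Pooled p̂ = (850+1440)/(1503+2369) = 2290/3872 = 0.59143.
SE = √(p̂(1−p̂)(1/n₁+1/n₂)) = √(0.59143·0.40857·0.00108746) = √(0.000262774) = 0.01621.
z = (0.56554 − 0.60785)/0.01621 = -0.04231/0.01621 = -2.610.
p-value = P(Z < -2.610) ≈ 0.0045.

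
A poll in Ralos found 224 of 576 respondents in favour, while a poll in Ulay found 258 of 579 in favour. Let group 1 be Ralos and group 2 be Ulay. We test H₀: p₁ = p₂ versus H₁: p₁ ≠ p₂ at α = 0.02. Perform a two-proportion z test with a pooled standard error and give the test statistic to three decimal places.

z = -1.954

p̂₁ = 224/576 ≈ 0.38889, p̂₂ = 258/579 ≈ 0.44560.
Pooled p̂ = (224+258)/(576+579) = 482/1155 = 0.41732.
SE = √(0.243163 × 0.00346323) = 0.02902.
z = (0.38889 − 0.44560)/0.02902 = -0.05671/0.02902 = -1.954.
p-value = 2·P(Z > 1.954) ≈ 0.0507. With α = 0.02, fail to reject H₀.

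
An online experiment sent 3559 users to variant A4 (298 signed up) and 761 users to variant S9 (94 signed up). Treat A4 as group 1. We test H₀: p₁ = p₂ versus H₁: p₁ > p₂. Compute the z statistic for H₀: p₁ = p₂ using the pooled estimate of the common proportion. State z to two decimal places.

z = -3.47

p̂₁ = 298/3559 ≈ 0.08373, p̂₂ = 94/761 ≈ 0.12352.
Pooled p̂ = (298+94)/(3559+761) = 392/4320 = 0.09074.
SE = √(p̂(1−p̂)(1/n₁+1/n₂)) = √(0.09074·0.90926·0.00159504) = √(0.000131602) = 0.01147.
z = (0.08373 − 0.12352)/0.01147 = -0.03979/0.01147 = -3.47.
p-value = P(Z > -3.469) ≈ 0.9997.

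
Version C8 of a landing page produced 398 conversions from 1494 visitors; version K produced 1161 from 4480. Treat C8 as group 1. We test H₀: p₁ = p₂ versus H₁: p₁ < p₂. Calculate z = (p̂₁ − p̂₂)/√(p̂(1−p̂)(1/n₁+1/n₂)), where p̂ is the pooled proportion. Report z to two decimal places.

z = 0.55

p̂₁ = 398/1494 = 0.2664, p̂₂ = 1161/4480 = 0.2592.
Pooled p̂ = (398+1161)/(1494+4480) = 1559/5974 = 0.2610.
SE = √(0.192862 × 0.000892558) = 0.0131.
z = (0.2664 − 0.2592)/0.0131 = 0.0072/0.0131 = 0.55.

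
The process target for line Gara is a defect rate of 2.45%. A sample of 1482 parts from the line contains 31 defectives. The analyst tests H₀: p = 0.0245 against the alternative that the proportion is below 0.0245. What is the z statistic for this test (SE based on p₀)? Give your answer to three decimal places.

z = -0.892

p̂ = 31/1482 = 0.020918.
Under H₀, SE = √(0.0245·0.9755/1482) = √(1.61267e-05) = 0.004016.
z = (0.020918 − 0.0245)/0.004016 = -0.003582/0.004016 = -0.892.
p-value = P(Z < -0.892) ≈ 0.1862.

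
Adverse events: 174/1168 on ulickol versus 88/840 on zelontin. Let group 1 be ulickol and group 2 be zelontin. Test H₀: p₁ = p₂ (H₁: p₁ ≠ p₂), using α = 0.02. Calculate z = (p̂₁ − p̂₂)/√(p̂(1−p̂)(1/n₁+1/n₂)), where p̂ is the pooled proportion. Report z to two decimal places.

p̂₁ = 174/1168 = 0.14897, p̂₂ = 88/840 = 0.10476.
Pooled p̂ = (174+88)/(1168+840) = 262/2008 = 0.13048.
SE = √(0.113454 × 0.00204664) = 0.01524.
z = (0.14897 − 0.10476)/0.01524 = 0.04421/0.01524 = 2.90.
p-value = 2·P(Z > 2.901) ≈ 0.0037; since p < α = 0.02, reject H₀.

z = 2.90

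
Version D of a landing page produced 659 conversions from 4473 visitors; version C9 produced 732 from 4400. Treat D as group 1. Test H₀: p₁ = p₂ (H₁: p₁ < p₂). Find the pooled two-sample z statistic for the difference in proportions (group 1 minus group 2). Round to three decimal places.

p̂₁ = 659/4473 = 0.147328, p̂₂ = 732/4400 = 0.166364.
Pooled p̂ = (659+732)/(4473+4400) = 1391/8873 = 0.156768.
SE = √(0.132192 × 0.000450836) = 0.007720.
z = (0.147328 − 0.166364)/0.007720 = -0.019036/0.007720 = -2.466.

z = -2.466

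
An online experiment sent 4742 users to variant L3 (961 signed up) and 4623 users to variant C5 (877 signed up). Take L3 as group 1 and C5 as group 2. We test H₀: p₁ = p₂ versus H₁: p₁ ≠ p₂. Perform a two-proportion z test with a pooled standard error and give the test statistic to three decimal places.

p̂₁ = 961/4742 = 0.202657, p̂₂ = 877/4623 = 0.189704.
Pooled p̂ = (961+877)/(4742+4623) = 1838/9365 = 0.196263.
SE = √(p̂(1−p̂)(1/n₁+1/n₂)) = √(0.196263·0.803737·0.000427191) = √(6.73867e-05) = 0.008209.
z = (0.202657 − 0.189704)/0.008209 = 0.012953/0.008209 = 1.578.

z = 1.578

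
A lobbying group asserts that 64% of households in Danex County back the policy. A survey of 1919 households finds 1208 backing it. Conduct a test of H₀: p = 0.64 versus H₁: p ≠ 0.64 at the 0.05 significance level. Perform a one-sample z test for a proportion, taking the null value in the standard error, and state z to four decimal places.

z = -0.9588

p̂ = 1208/1919 = 0.6294945.
Under H₀, SE = √(0.64·0.36/1919) = √(0.000120063) = 0.0109573.
z = (0.6294945 − 0.64)/0.0109573 = -0.0105055/0.0109573 = -0.9588.
p-value = 2·P(Z > 0.959) ≈ 0.3377, so at α = 0.05 we fail to reject H₀.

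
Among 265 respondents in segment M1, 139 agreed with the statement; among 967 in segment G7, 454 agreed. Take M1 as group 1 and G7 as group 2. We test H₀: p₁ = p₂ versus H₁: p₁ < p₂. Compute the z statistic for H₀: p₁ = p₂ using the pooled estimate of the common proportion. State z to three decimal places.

p̂₁ = 139/265 ≈ 0.52453, p̂₂ = 454/967 ≈ 0.46949.
Pooled p̂ = (139+454)/(265+967) = 593/1232 = 0.48133.
SE = √(0.249651 × 0.00480771) = 0.03464.
z = (0.52453 − 0.46949)/0.03464 = 0.05504/0.03464 = 1.589.
p-value = P(Z < 1.589) ≈ 0.9439.

z = 1.589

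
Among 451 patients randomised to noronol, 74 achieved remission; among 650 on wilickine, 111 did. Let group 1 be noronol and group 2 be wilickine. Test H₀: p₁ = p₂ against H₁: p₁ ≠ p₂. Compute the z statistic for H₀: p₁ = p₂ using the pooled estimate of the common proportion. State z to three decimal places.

p̂₁ = 74/451 ≈ 0.16408, p̂₂ = 111/650 ≈ 0.17077.
Pooled p̂ = (74+111)/(451+650) = 185/1101 = 0.16803.
SE = √(0.139795 × 0.00375576) = 0.02291.
z = (0.16408 − 0.17077)/0.02291 = -0.00669/0.02291 = -0.292.
p-value = 2·P(Z > 0.292) ≈ 0.7703.

z = -0.292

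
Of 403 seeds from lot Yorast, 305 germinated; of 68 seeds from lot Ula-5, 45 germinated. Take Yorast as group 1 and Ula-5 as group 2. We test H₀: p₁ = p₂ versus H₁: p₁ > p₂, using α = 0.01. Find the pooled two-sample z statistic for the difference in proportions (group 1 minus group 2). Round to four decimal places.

z = 1.6595

p̂₁ = 305/403 ≈ 0.756824, p̂₂ = 45/68 ≈ 0.661765.
Pooled p̂ = (305+45)/(403+68) = 350/471 = 0.743100.
SE = √(0.190902 × 0.0171873) = 0.057281.
z = (0.756824 − 0.661765)/0.057281 = 0.095059/0.057281 = 1.6595.
p-value = P(Z > 1.660) ≈ 0.0485. With α = 0.01, fail to reject H₀.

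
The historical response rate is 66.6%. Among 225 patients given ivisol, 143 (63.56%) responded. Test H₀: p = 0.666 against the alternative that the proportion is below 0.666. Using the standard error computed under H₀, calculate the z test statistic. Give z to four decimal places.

p̂ = 143/225 ≈ 0.6355556.
SE = √(p₀(1−p₀)/n) = √(0.22244/225) = 0.0314426.
z = (0.6355556 − 0.666)/0.0314426 = -0.0304444/0.0314426 = -0.9683.

z = -0.9683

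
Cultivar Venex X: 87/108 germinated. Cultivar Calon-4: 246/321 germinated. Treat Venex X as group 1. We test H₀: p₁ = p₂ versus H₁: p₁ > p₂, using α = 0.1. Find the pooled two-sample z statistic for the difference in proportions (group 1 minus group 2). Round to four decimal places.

p̂₁ = 87/108 = 0.805556, p̂₂ = 246/321 = 0.766355.
Pooled p̂ = (87+246)/(108+321) = 333/429 = 0.776224.
SE = √(p̂(1−p̂)(1/n₁+1/n₂)) = √(0.776224·0.223776·0.0123745) = √(0.00214946) = 0.046362.
z = (0.805556 − 0.766355)/0.046362 = 0.039201/0.046362 = 0.8455.
p-value = P(Z > 0.846) ≈ 0.1989. With α = 0.1, fail to reject H₀.

z = 0.8455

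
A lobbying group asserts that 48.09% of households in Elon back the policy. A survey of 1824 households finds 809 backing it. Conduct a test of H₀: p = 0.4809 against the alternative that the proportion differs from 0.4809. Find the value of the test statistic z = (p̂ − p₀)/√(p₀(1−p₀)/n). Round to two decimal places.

p̂ = 809/1824 ≈ 0.44353.
Under H₀, SE = √(0.4809·0.5191/1824) = √(0.000136861) = 0.01170.
z = (0.44353 − 0.4809)/0.01170 = -0.03737/0.01170 = -3.19.

z = -3.19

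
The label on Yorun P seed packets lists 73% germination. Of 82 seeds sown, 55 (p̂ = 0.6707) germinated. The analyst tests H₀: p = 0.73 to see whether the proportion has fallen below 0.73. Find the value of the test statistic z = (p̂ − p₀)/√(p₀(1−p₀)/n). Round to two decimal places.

z = -1.21

p̂ = 55/82 ≈ 0.6707.
Under H₀, SE = √(0.73·0.27/82) = √(0.00240366) = 0.0490.
z = (0.6707 − 0.73)/0.0490 = -0.0593/0.0490 = -1.21.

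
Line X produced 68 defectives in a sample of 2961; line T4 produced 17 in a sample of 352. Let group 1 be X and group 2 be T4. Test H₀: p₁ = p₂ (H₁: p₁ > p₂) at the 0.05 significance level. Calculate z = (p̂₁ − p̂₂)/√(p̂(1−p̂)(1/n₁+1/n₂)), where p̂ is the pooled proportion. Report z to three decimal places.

p̂₁ = 68/2961 ≈ 0.022965, p̂₂ = 17/352 ≈ 0.048295.
Pooled p̂ = (68+17)/(2961+352) = 85/3313 = 0.025657.
SE = √(0.0249982 × 0.00317863) = 0.008914.
z = (0.022965 − 0.048295)/0.008914 = -0.025330/0.008914 = -2.842.
p-value = P(Z > -2.842) ≈ 0.9978, so at α = 0.05 we fail to reject H₀.

z = -2.842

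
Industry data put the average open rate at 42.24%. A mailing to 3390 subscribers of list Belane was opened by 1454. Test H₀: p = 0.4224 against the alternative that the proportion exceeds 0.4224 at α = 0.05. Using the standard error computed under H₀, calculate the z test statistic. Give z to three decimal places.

p̂ = 1454/3390 = 0.428909.
Under H₀, SE = √(0.4224·0.5776/3390) = √(7.197e-05) = 0.008484.
z = (0.428909 − 0.4224)/0.008484 = 0.006509/0.008484 = 0.767.
p-value = P(Z > 0.767) ≈ 0.2215. With α = 0.05, fail to reject H₀.

z = 0.767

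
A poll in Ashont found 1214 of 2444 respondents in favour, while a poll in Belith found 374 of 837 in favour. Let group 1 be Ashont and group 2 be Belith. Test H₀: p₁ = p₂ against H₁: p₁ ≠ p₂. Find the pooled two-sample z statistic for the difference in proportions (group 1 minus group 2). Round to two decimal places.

p̂₁ = 1214/2444 = 0.49673, p̂₂ = 374/837 = 0.44683.
Pooled p̂ = (1214+374)/(2444+837) = 1588/3281 = 0.48400.
SE = √(0.249744 × 0.00160391) = 0.02001.
z = (0.49673 − 0.44683)/0.02001 = 0.04990/0.02001 = 2.49.

z = 2.49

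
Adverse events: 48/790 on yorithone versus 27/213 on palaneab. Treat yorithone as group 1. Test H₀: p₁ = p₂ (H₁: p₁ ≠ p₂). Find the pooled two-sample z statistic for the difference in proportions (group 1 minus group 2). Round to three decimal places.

p̂₁ = 48/790 ≈ 0.06076, p̂₂ = 27/213 ≈ 0.12676.
Pooled p̂ = (48+27)/(790+213) = 75/1003 = 0.07478.
SE = √(p̂(1−p̂)(1/n₁+1/n₂)) = √(0.07478·0.92522·0.00596066) = √(0.000412384) = 0.02031.
z = (0.06076 − 0.12676)/0.02031 = -0.06600/0.02031 = -3.250.
p-value = 2·P(Z > 3.250) ≈ 0.0012.

z = -3.250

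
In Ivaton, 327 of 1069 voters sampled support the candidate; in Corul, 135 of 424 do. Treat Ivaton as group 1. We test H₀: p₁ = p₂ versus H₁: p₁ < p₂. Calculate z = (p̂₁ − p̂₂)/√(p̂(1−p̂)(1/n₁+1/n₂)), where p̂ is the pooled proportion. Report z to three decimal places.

z = -0.471

p̂₁ = 327/1069 ≈ 0.305893, p̂₂ = 135/424 ≈ 0.318396.
Pooled p̂ = (327+135)/(1069+424) = 462/1493 = 0.309444.
SE = √(p̂(1−p̂)(1/n₁+1/n₂)) = √(0.309444·0.690556·0.00329394) = √(0.000703878) = 0.026531.
z = (0.305893 − 0.318396)/0.026531 = -0.012503/0.026531 = -0.471.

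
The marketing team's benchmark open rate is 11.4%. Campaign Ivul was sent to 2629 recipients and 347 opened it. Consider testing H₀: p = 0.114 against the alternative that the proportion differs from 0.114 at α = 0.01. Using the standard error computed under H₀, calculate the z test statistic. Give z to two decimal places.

z = 2.90

p̂ = 347/2629 = 0.1320.
Standard error under H₀: √(0.114×0.886/2629) = 0.0062.
z = (0.1320 − 0.114)/0.0062 = 0.0180/0.0062 = 2.90.
Two-sided p-value ≈ 2·Φ(−2.902) = 0.0037; since p < α = 0.01, reject H₀.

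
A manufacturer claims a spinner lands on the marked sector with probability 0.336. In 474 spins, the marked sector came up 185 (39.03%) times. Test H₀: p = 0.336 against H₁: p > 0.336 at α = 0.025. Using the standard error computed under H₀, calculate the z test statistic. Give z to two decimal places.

z = 2.50

p̂ = 185/474 ≈ 0.3903.
SE = √(p₀(1−p₀)/n) = √(0.2231/474) = 0.0217.
z = (0.3903 − 0.336)/0.0217 = 0.0543/0.0217 = 2.50.
p-value = P(Z > 2.503) ≈ 0.0062. With α = 0.025, reject H₀.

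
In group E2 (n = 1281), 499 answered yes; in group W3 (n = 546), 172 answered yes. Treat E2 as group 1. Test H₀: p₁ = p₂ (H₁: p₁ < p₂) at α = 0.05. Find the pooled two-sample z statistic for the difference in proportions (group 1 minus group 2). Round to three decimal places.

z = 3.025

p̂₁ = 499/1281 ≈ 0.389539, p̂₂ = 172/546 ≈ 0.315018.
Pooled p̂ = (499+172)/(1281+546) = 671/1827 = 0.367269.
SE = √(p̂(1−p̂)(1/n₁+1/n₂)) = √(0.367269·0.632731·0.00261214) = √(0.000607016) = 0.024638.
z = (0.389539 − 0.315018)/0.024638 = 0.074521/0.024638 = 3.025.
p-value = P(Z < 3.025) ≈ 0.9988. With α = 0.05, fail to reject H₀.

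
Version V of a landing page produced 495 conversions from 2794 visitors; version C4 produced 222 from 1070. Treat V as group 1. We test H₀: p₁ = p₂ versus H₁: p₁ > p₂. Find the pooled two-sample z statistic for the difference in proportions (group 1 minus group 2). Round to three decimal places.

p̂₁ = 495/2794 ≈ 0.177165, p̂₂ = 222/1070 ≈ 0.207477.
Pooled p̂ = (495+222)/(2794+1070) = 717/3864 = 0.185559.
SE = √(0.151127 × 0.00129249) = 0.013976.
z = (0.177165 − 0.207477)/0.013976 = -0.030312/0.013976 = -2.169.

z = -2.169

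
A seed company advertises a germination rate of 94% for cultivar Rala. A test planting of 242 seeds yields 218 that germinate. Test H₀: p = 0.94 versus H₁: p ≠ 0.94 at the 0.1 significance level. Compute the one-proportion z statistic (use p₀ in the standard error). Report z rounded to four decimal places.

z = -2.5660

p̂ = 218/242 = 0.9008264.
Under H₀, SE = √(0.94·0.06/242) = √(0.000233058) = 0.0152662.
z = (0.9008264 − 0.94)/0.0152662 = -0.0391736/0.0152662 = -2.5660.
Two-sided p-value ≈ 2·Φ(−2.566) = 0.0103; since p < α = 0.1, reject H₀.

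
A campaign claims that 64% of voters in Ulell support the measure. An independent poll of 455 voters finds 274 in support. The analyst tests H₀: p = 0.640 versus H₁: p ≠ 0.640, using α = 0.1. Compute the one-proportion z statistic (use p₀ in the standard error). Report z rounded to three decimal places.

p̂ = 274/455 = 0.60220.
Under H₀, SE = √(0.64·0.36/455) = √(0.000506374) = 0.02250.
z = (0.60220 − 0.64)/0.02250 = -0.03780/0.02250 = -1.680.
Two-sided p-value ≈ 2·Φ(−1.680) = 0.0930. With α = 0.1, reject H₀.

z = -1.680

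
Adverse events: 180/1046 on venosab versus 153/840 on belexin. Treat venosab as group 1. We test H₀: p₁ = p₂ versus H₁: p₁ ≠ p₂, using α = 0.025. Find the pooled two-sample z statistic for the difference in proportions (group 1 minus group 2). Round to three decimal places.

z = -0.569

p̂₁ = 180/1046 = 0.17208, p̂₂ = 153/840 = 0.18214.
Pooled p̂ = (180+153)/(1046+840) = 333/1886 = 0.17656.
SE = √(0.145389 × 0.0021465) = 0.01767.
z = (0.17208 − 0.18214)/0.01767 = -0.01006/0.01767 = -0.569.
Two-sided p-value ≈ 2·Φ(−0.569) = 0.5691, so at α = 0.025 we fail to reject H₀.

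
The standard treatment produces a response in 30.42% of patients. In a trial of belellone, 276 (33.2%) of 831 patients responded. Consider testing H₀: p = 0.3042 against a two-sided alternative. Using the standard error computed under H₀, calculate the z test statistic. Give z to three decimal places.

z = 1.750

p̂ = 276/831 ≈ 0.33213.
Under H₀, SE = √(0.3042·0.6958/831) = √(0.000254708) = 0.01596.
z = (0.33213 − 0.3042)/0.01596 = 0.02793/0.01596 = 1.750.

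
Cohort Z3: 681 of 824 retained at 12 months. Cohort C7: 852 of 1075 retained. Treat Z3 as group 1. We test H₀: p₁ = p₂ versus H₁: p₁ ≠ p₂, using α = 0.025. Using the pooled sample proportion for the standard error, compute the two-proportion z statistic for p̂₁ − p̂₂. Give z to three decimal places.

z = 1.856

p̂₁ = 681/824 ≈ 0.826456, p̂₂ = 852/1075 ≈ 0.792558.
Pooled p̂ = (681+852)/(824+1075) = 1533/1899 = 0.807267.
SE = √(p̂(1−p̂)(1/n₁+1/n₂)) = √(0.807267·0.192733·0.00214382) = √(0.000333551) = 0.018263.
z = (0.826456 − 0.792558)/0.018263 = 0.033898/0.018263 = 1.856.
p-value = 2·P(Z > 1.856) ≈ 0.0634; since p > α = 0.025, fail to reject H₀.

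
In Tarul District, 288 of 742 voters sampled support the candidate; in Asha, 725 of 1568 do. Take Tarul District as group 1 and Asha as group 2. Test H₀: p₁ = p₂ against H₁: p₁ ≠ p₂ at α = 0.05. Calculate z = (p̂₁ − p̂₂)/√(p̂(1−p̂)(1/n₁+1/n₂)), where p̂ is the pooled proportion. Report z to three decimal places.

z = -3.357

p̂₁ = 288/742 = 0.38814, p̂₂ = 725/1568 = 0.46237.
Pooled p̂ = (288+725)/(742+1568) = 1013/2310 = 0.43853.
SE = √(0.246221 × 0.00198546) = 0.02211.
z = (0.38814 − 0.46237)/0.02211 = -0.07423/0.02211 = -3.357.
Two-sided p-value ≈ 2·Φ(−3.357) = 0.0008, so at α = 0.05 we reject H₀.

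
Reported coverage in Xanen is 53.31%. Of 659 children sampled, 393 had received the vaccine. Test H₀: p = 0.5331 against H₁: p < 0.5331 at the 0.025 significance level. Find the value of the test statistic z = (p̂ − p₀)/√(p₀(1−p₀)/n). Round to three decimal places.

z = 3.255

p̂ = 393/659 = 0.596358.
Under H₀, SE = √(0.5331·0.4669/659) = √(0.0003777) = 0.019435.
z = (0.596358 − 0.5331)/0.019435 = 0.063258/0.019435 = 3.255.
p-value = P(Z < 3.255) ≈ 0.9994, so at α = 0.025 we fail to reject H₀.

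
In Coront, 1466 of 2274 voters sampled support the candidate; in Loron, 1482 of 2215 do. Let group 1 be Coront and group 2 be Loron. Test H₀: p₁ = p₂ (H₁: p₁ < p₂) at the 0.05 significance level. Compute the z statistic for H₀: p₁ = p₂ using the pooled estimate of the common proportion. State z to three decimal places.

z = -1.721

p̂₁ = 1466/2274 = 0.64468, p̂₂ = 1482/2215 = 0.66907.
Pooled p̂ = (1466+1482)/(2274+2215) = 2948/4489 = 0.65672.
SE = √(0.22544 × 0.000891221) = 0.01417.
z = (0.64468 − 0.66907)/0.01417 = -0.02439/0.01417 = -1.721.
p-value = P(Z < -1.721) ≈ 0.0426; since p < α = 0.05, reject H₀.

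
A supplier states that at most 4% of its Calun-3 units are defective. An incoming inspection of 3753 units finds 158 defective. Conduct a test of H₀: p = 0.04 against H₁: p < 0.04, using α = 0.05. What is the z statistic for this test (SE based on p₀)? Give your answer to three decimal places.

p̂ = 158/3753 = 0.04210.
Standard error under H₀: √(0.04×0.96/3753) = 0.00320.
z = (0.04210 − 0.04)/0.00320 = 0.00210/0.00320 = 0.656.
p-value = P(Z < 0.656) ≈ 0.7442. With α = 0.05, fail to reject H₀.

z = 0.656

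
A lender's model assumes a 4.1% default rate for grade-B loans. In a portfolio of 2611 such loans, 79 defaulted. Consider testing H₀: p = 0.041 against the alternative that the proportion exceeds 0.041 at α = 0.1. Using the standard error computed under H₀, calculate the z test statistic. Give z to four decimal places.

p̂ = 79/2611 ≈ 0.0302566.
Under H₀, SE = √(0.041·0.959/2611) = √(1.5059e-05) = 0.0038806.
z = (0.0302566 − 0.041)/0.0038806 = -0.0107434/0.0038806 = -2.7685.
p-value = P(Z > -2.768) ≈ 0.9972, so at α = 0.1 we fail to reject H₀.

z = -2.7685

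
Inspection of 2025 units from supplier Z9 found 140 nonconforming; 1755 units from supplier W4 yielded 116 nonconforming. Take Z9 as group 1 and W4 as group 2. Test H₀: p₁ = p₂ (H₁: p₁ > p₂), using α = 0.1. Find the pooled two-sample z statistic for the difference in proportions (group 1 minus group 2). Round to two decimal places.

p̂₁ = 140/2025 = 0.0691, p̂₂ = 116/1755 = 0.0661.
Pooled p̂ = (140+116)/(2025+1755) = 256/3780 = 0.0677.
SE = √(0.0631382 × 0.00106363) = 0.0082.
z = (0.0691 − 0.0661)/0.0082 = 0.0030/0.0082 = 0.37.
p-value = P(Z > 0.371) ≈ 0.3554. With α = 0.1, fail to reject H₀.

z = 0.37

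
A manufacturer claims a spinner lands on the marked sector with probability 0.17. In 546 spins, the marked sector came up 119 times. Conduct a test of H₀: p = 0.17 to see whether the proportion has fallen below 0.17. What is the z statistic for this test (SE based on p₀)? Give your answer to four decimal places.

z = 2.9827

p̂ = 119/546 = 0.2179487.
Standard error under H₀: √(0.17×0.83/546) = 0.0160756.
z = (0.2179487 − 0.17)/0.0160756 = 0.0479487/0.0160756 = 2.9827.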